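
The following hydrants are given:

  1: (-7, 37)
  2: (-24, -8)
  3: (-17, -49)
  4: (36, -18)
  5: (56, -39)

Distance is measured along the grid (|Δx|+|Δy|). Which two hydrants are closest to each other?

4 and 5

Pairwise distances:
1–2: 62
1–3: 96
1–4: 98
1–5: 139
2–3: 48
2–4: 70
2–5: 111
3–4: 84
3–5: 83
4–5: 41
Closest pair: 4–5 at 41.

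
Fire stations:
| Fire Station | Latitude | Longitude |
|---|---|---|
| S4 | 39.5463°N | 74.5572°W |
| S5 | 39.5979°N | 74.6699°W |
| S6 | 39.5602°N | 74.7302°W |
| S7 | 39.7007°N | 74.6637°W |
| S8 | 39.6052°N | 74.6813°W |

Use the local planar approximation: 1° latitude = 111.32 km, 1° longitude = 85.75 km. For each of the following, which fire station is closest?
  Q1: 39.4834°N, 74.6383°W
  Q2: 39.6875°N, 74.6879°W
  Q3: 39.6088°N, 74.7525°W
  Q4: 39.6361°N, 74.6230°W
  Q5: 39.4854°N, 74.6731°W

Q1→S4; Q2→S7; Q3→S6; Q4→S5; Q5→S6

Q1 at 39.4834°N, 74.6383°W:
  S4: √((0.0629·111.32)² + (0.0811·85.75)²) = √(49.028396 + 48.362636) = 9.8687 km
  S5: √((0.1145·111.32)² + (-0.0316·85.75)²) = √(162.464085 + 7.342474) = 13.0310 km
  S6: √((0.0768·111.32)² + (-0.0919·85.75)²) = √(73.091830 + 62.101098) = 11.6272 km
  S7: √((0.2173·111.32)² + (-0.0254·85.75)²) = √(585.148166 + 4.743902) = 24.2877 km
  S8: √((0.1218·111.32)² + (-0.0430·85.75)²) = √(183.840407 + 13.595813) = 14.0512 km
  → nearest: S4 (9.8687 km)
Q2 at 39.6875°N, 74.6879°W:
  S4: √((-0.1412·111.32)² + (0.1307·85.75)²) = √(247.067596 + 125.608617) = 19.3048 km
  S5: √((-0.0896·111.32)² + (0.0180·85.75)²) = √(99.486102 + 2.382392) = 10.0930 km
  S6: √((-0.1273·111.32)² + (-0.0423·85.75)²) = √(200.818261 + 13.156761) = 14.6279 km
  S7: √((0.0132·111.32)² + (0.0242·85.75)²) = √(2.159207 + 4.306248) = 2.5427 km
  S8: √((-0.0823·111.32)² + (0.0066·85.75)²) = √(83.935574 + 0.320299) = 9.1791 km
  → nearest: S7 (2.5427 km)
Q3 at 39.6088°N, 74.7525°W:
  S4: √((-0.0625·111.32)² + (0.1953·85.75)²) = √(48.406806 + 280.461172) = 18.1347 km
  S5: √((-0.0109·111.32)² + (0.0826·85.75)²) = √(1.472310 + 50.168181) = 7.1861 km
  S6: √((-0.0486·111.32)² + (0.0223·85.75)²) = √(29.269745 + 3.656604) = 5.7381 km
  S7: √((0.0919·111.32)² + (0.0888·85.75)²) = √(104.659202 + 57.982133) = 12.7531 km
  S8: √((-0.0036·111.32)² + (0.0712·85.75)²) = √(0.160602 + 37.275909) = 6.1185 km
  → nearest: S6 (5.7381 km)
Q4 at 39.6361°N, 74.6230°W:
  S4: √((-0.0898·111.32)² + (0.0658·85.75)²) = √(99.930732 + 31.836114) = 11.4790 km
  S5: √((-0.0382·111.32)² + (-0.0469·85.75)²) = √(18.083110 + 16.173870) = 5.8529 km
  S6: √((-0.0759·111.32)² + (-0.1072·85.75)²) = √(71.388778 + 84.500218) = 12.4856 km
  S7: √((0.0646·111.32)² + (-0.0407·85.75)²) = √(51.714393 + 12.180275) = 7.9934 km
  S8: √((-0.0309·111.32)² + (-0.0583·85.75)²) = √(11.832141 + 24.992251) = 6.0683 km
  → nearest: S5 (5.8529 km)
Q5 at 39.4854°N, 74.6731°W:
  S4: √((0.0609·111.32)² + (0.1159·85.75)²) = √(45.960102 + 98.772291) = 12.0305 km
  S5: √((0.1125·111.32)² + (0.0032·85.75)²) = √(156.838052 + 0.075295) = 12.5265 km
  S6: √((0.0748·111.32)² + (-0.0571·85.75)²) = √(69.334532 + 23.973999) = 9.6596 km
  S7: √((0.2153·111.32)² + (0.0094·85.75)²) = √(574.426484 + 0.649717) = 23.9807 km
  S8: √((0.1198·111.32)² + (-0.0082·85.75)²) = √(177.852523 + 0.494420) = 13.3547 km
  → nearest: S6 (9.6596 km)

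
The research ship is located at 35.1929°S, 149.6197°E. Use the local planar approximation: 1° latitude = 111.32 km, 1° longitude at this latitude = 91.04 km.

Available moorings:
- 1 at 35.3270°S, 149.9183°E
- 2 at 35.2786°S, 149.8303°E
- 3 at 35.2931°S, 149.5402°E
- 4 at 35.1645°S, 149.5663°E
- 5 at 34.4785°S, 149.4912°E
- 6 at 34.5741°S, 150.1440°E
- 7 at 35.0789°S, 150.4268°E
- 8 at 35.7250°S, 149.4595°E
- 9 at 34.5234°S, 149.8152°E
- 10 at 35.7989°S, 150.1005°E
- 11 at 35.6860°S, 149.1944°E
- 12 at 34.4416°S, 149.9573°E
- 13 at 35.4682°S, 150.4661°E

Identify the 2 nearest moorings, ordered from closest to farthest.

4, 3

Distances from 35.1929°S, 149.6197°E:
1: 31.0136 km
2: 21.4154 km
3: 13.2967 km
4: 5.7991 km
5: 80.3829 km
6: 83.8063 km
7: 74.5662 km
8: 61.0025 km
9: 76.6245 km
10: 80.4166 km
11: 67.1737 km
12: 89.1034 km
13: 82.9269 km
Sorted: 4 (5.7991 km) < 3 (13.2967 km) < 2 (21.4154 km) < 1 (31.0136 km) < …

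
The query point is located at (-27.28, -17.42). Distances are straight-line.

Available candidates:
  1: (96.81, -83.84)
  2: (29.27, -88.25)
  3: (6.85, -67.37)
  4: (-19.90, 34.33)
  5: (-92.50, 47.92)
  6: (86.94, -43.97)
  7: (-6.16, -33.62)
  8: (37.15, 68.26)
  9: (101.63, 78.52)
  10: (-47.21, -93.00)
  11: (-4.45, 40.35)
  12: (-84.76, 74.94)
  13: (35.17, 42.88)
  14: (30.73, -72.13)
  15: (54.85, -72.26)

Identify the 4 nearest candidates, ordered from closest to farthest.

7, 4, 3, 11

Distances from (-27.28, -17.42):
1: √((124.09)² + (-66.42)²) = √(15398.3281 + 4411.6164) = 140.75
2: √((56.55)² + (-70.83)²) = √(3197.9025 + 5016.8889) = 90.64
3: √((34.13)² + (-49.95)²) = √(1164.8569 + 2495.0025) = 60.50
4: √((7.38)² + (51.75)²) = √(54.4644 + 2678.0625) = 52.27
5: √((-65.22)² + (65.34)²) = √(4253.6484 + 4269.3156) = 92.32
6: √((114.22)² + (-26.55)²) = √(13046.2084 + 704.9025) = 117.27
7: √((21.12)² + (-16.20)²) = √(446.0544 + 262.4400) = 26.62
8: √((64.43)² + (85.68)²) = √(4151.2249 + 7341.0624) = 107.20
9: √((128.91)² + (95.94)²) = √(16617.7881 + 9204.4836) = 160.69
10: √((-19.93)² + (-75.58)²) = √(397.2049 + 5712.3364) = 78.16
11: √((22.83)² + (57.77)²) = √(521.2089 + 3337.3729) = 62.12
12: √((-57.48)² + (92.36)²) = √(3303.9504 + 8530.3696) = 108.79
13: √((62.45)² + (60.30)²) = √(3900.0025 + 3636.0900) = 86.81
14: √((58.01)² + (-54.71)²) = √(3365.1601 + 2993.1841) = 79.74
15: √((82.13)² + (-54.84)²) = √(6745.3369 + 3007.4256) = 98.76
Sorted: 7 (26.62) < 4 (52.27) < 3 (60.50) < 11 (62.12) < 10 (78.16) < 14 (79.74) < …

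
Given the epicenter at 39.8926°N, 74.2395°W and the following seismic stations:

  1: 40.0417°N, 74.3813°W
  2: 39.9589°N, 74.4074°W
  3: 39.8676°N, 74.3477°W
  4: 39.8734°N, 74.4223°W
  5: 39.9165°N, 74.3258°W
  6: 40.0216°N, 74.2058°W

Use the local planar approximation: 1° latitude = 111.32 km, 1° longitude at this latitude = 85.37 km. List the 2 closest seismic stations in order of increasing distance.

Distances from 39.8926°N, 74.2395°W:
1: 20.5434 km
2: 16.1222 km
3: 9.6472 km
4: 15.7513 km
5: 7.8331 km
6: 14.6456 km
Sorted: 5 (7.8331 km) < 3 (9.6472 km) < 6 (14.6456 km) < 4 (15.7513 km) < …

5, 3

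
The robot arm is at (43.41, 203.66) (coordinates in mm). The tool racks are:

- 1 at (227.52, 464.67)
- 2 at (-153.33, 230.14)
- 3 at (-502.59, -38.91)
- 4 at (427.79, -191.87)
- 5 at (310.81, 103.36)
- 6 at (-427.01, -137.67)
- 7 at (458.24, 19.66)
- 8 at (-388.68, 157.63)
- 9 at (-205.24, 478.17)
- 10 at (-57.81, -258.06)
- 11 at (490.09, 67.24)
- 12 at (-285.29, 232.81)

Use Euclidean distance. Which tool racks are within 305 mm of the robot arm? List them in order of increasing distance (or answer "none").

Distances from (43.41, 203.66):
1: 319.41 mm
2: 198.51 mm
3: 597.46 mm
4: 551.54 mm
5: 285.59 mm
6: 581.21 mm
7: 453.81 mm
8: 434.53 mm
9: 370.38 mm
10: 472.68 mm
11: 467.05 mm
12: 329.99 mm
Threshold 305 mm: 2 (198.51 mm), 5 (285.59 mm) are within range.

2, 5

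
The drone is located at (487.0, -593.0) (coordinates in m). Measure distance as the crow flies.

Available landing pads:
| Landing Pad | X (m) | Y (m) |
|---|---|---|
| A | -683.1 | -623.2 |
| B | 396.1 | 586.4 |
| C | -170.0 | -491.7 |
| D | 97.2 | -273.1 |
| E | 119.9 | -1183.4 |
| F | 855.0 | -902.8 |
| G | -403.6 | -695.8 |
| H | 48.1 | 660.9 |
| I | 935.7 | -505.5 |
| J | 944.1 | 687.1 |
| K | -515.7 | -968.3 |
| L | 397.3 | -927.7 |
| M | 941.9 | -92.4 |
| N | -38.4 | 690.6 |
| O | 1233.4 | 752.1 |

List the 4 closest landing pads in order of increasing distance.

L, I, F, D

Distances from (487.0, -593.0):
A: √((-1170.1)² + (-30.2)²) = √(1369134.010 + 912.040) = 1170.5 m
B: √((-90.9)² + (1179.4)²) = √(8262.810 + 1390984.360) = 1182.9 m
C: √((-657.0)² + (101.3)²) = √(431649.000 + 10261.690) = 664.8 m
D: √((-389.8)² + (319.9)²) = √(151944.040 + 102336.010) = 504.3 m
E: √((-367.1)² + (-590.4)²) = √(134762.410 + 348572.160) = 695.2 m
F: √((368.0)² + (-309.8)²) = √(135424.000 + 95976.040) = 481.0 m
G: √((-890.6)² + (-102.8)²) = √(793168.360 + 10567.840) = 896.5 m
H: √((-438.9)² + (1253.9)²) = √(192633.210 + 1572265.210) = 1328.5 m
I: √((448.7)² + (87.5)²) = √(201331.690 + 7656.250) = 457.2 m
J: √((457.1)² + (1280.1)²) = √(208940.410 + 1638656.010) = 1359.3 m
K: √((-1002.7)² + (-375.3)²) = √(1005407.290 + 140850.090) = 1070.6 m
L: √((-89.7)² + (-334.7)²) = √(8046.090 + 112024.090) = 346.5 m
M: √((454.9)² + (500.6)²) = √(206934.010 + 250600.360) = 676.4 m
N: √((-525.4)² + (1283.6)²) = √(276045.160 + 1647628.960) = 1387.0 m
O: √((746.4)² + (1345.1)²) = √(557112.960 + 1809294.010) = 1538.3 m
Sorted: L (346.5 m) < I (457.2 m) < F (481.0 m) < D (504.3 m) < C (664.8 m) < M (676.4 m) < …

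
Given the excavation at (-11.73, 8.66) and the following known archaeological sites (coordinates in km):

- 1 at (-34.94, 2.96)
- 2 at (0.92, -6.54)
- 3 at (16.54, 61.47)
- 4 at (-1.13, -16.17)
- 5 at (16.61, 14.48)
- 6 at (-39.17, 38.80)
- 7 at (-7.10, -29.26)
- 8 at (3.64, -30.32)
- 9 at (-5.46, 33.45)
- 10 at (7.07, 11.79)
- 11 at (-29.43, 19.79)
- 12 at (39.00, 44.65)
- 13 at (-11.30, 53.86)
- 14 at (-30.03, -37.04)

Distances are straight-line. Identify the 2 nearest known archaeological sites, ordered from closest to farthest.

10, 2

Distances from (-11.73, 8.66):
1: √((-23.21)² + (-5.70)²) = √(538.7041 + 32.4900) = 23.90 km
2: √((12.65)² + (-15.20)²) = √(160.0225 + 231.0400) = 19.78 km
3: √((28.27)² + (52.81)²) = √(799.1929 + 2788.8961) = 59.90 km
4: √((10.60)² + (-24.83)²) = √(112.3600 + 616.5289) = 27.00 km
5: √((28.34)² + (5.82)²) = √(803.1556 + 33.8724) = 28.93 km
6: √((-27.44)² + (30.14)²) = √(752.9536 + 908.4196) = 40.76 km
7: √((4.63)² + (-37.92)²) = √(21.4369 + 1437.9264) = 38.20 km
8: √((15.37)² + (-38.98)²) = √(236.2369 + 1519.4404) = 41.90 km
9: √((6.27)² + (24.79)²) = √(39.3129 + 614.5441) = 25.57 km
10: √((18.80)² + (3.13)²) = √(353.4400 + 9.7969) = 19.06 km
11: √((-17.70)² + (11.13)²) = √(313.2900 + 123.8769) = 20.91 km
12: √((50.73)² + (35.99)²) = √(2573.5329 + 1295.2801) = 62.20 km
13: √((0.43)² + (45.20)²) = √(0.1849 + 2043.0400) = 45.20 km
14: √((-18.30)² + (-45.70)²) = √(334.8900 + 2088.4900) = 49.23 km
Sorted: 10 (19.06 km) < 2 (19.78 km) < 11 (20.91 km) < 1 (23.90 km) < …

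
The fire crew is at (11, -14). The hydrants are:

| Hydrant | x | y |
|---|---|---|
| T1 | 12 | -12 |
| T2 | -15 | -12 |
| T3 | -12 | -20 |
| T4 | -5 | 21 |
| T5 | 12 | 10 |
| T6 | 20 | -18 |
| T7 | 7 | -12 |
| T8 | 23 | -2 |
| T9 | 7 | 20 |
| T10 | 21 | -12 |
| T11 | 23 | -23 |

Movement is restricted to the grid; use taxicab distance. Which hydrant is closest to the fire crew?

T1

Distances from (11, -14):
T1: |1| + |2| = 1 + 2 = 3
T2: |-26| + |2| = 26 + 2 = 28
T3: |-23| + |-6| = 23 + 6 = 29
T4: |-16| + |35| = 16 + 35 = 51
T5: |1| + |24| = 1 + 24 = 25
T6: |9| + |-4| = 9 + 4 = 13
T7: |-4| + |2| = 4 + 2 = 6
T8: |12| + |12| = 12 + 12 = 24
T9: |-4| + |34| = 4 + 34 = 38
T10: |10| + |2| = 10 + 2 = 12
T11: |12| + |-9| = 12 + 9 = 21
Minimum: T1 at 3.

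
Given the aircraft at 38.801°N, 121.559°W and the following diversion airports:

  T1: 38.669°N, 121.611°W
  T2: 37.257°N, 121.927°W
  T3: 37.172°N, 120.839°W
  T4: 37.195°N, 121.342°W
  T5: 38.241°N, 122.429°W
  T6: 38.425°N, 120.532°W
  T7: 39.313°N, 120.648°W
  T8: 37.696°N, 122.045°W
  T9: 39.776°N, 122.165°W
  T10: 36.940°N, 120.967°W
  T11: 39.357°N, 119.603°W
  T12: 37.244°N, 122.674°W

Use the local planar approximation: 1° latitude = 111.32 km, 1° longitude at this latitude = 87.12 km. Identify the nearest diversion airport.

T1

Distances from 38.801°N, 121.559°W:
T1: √((-0.132·111.32)² + (-0.052·87.12)²) = √(215.92069 + 20.52307) = 15.377 km
T2: √((-1.544·111.32)² + (-0.368·87.12)²) = √(29542.07438 + 1027.85386) = 174.843 km
T3: √((-1.629·111.32)² + (0.720·87.12)²) = √(32884.29715 + 3934.60126) = 191.883 km
T4: √((-1.606·111.32)² + (0.217·87.12)²) = √(31962.25980 + 357.40054) = 179.777 km
T5: √((-0.560·111.32)² + (-0.870·87.12)²) = √(3886.17586 + 5744.79107) = 98.137 km
T6: √((-0.376·111.32)² + (1.027·87.12)²) = √(1751.95152 + 8005.28173) = 98.779 km
T7: √((0.512·111.32)² + (0.911·87.12)²) = √(3248.52578 + 6299.01275) = 97.712 km
T8: √((-1.105·111.32)² + (-0.486·87.12)²) = √(15131.11567 + 1792.70270) = 130.092 km
T9: √((0.975·111.32)² + (-0.606·87.12)²) = √(11780.28037 + 2787.28246) = 120.696 km
T10: √((-1.861·111.32)² + (0.592·87.12)²) = √(42917.96701 + 2659.98475) = 213.490 km
T11: √((0.556·111.32)² + (1.956·87.12)²) = √(3830.85733 + 29038.45022) = 181.299 km
T12: √((-1.557·111.32)² + (-1.115·87.12)²) = √(30041.63882 + 9435.94647) = 198.690 km
Minimum: T1 at 15.377 km.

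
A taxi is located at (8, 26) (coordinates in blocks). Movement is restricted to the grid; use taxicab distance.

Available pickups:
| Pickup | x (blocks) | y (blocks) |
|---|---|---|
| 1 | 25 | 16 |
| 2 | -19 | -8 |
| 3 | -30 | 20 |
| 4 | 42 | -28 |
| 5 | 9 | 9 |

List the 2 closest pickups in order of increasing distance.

5, 1

Distances from (8, 26):
1: |17| + |-10| = 17 + 10 = 27 blocks
2: |-27| + |-34| = 27 + 34 = 61 blocks
3: |-38| + |-6| = 38 + 6 = 44 blocks
4: |34| + |-54| = 34 + 54 = 88 blocks
5: |1| + |-17| = 1 + 17 = 18 blocks
Sorted: 5 (18 blocks) < 1 (27 blocks) < 3 (44 blocks) < 2 (61 blocks) < …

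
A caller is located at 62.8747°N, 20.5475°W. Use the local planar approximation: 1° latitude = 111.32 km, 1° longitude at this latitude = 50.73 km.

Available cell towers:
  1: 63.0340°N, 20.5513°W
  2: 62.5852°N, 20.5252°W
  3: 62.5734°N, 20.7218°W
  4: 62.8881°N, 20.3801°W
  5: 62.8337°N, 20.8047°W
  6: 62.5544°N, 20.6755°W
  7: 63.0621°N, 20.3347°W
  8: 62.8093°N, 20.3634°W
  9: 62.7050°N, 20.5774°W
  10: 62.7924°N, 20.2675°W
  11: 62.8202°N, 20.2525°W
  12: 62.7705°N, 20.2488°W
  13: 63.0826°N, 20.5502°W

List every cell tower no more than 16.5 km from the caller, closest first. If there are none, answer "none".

Distances from 62.8747°N, 20.5475°W:
1: √((0.1593·111.32)² + (-0.0038·50.73)²) = √(314.469078 + 0.037162) = 17.7343 km
2: √((-0.2895·111.32)² + (0.0223·50.73)²) = √(1038.588553 + 1.279792) = 32.2470 km
3: √((-0.3013·111.32)² + (-0.1743·50.73)²) = √(1124.979630 + 78.185191) = 34.6867 km
4: √((0.0134·111.32)² + (0.1674·50.73)²) = √(2.225133 + 72.117495) = 8.6222 km
5: √((-0.0410·111.32)² + (-0.2572·50.73)²) = √(20.831191 + 170.243937) = 13.8230 km
6: √((-0.3203·111.32)² + (-0.1280·50.73)²) = √(1271.335788 + 42.164763) = 36.2422 km
7: √((0.1874·111.32)² + (0.2128·50.73)²) = √(435.196675 + 116.539452) = 23.4891 km
8: √((-0.0654·111.32)² + (0.1841·50.73)²) = √(53.003176 + 87.224262) = 11.8418 km
9: √((-0.1697·111.32)² + (-0.0299·50.73)²) = √(356.870032 + 2.300764) = 18.9518 km
10: √((-0.0823·111.32)² + (0.2800·50.73)²) = √(83.935574 + 201.764979) = 16.9027 km
11: √((-0.0545·111.32)² + (0.2950·50.73)²) = √(36.807761 + 223.961701) = 16.1484 km
12: √((-0.1042·111.32)² + (0.2987·50.73)²) = √(134.549421 + 229.614955) = 19.0831 km
13: √((0.2079·111.32)² + (-0.0027·50.73)²) = √(535.618260 + 0.018761) = 23.1438 km
Threshold 16.5 km: 4 (8.6222 km), 8 (11.8418 km), 5 (13.8230 km), 11 (16.1484 km) are within range.

4, 8, 5, 11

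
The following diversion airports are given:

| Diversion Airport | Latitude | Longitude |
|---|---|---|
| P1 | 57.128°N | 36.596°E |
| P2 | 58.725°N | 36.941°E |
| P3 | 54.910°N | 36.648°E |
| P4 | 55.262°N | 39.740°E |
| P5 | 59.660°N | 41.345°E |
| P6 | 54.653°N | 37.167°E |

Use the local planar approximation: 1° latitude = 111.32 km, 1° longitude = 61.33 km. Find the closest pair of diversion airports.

Pairwise distances:
P1–P2: 179.033 km
P1–P3: 246.928 km
P1–P4: 283.424 km
P1–P5: 405.310 km
P1–P6: 277.734 km
P2–P3: 425.066 km
P2–P4: 421.994 km
P2–P5: 289.458 km
P2–P6: 453.507 km
P3–P4: 193.638 km
P3–P5: 602.146 km
P3–P6: 42.798 km
P4–P5: 499.383 km
P4–P6: 171.748 km
P5–P6: 613.457 km
Closest pair: P3–P6 at 42.798 km.

P3 and P6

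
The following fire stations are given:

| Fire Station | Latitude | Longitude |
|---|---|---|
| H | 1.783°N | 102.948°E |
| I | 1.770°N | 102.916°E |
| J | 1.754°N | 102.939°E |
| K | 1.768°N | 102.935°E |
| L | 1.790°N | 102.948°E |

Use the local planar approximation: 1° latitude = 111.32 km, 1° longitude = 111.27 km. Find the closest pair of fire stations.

Pairwise distances:
H–I: √((-0.013·111.32)² + (-0.032·111.27)²) = √(2.09427 + 12.67816) = 3.843 km
H–J: √((-0.029·111.32)² + (-0.009·111.27)²) = √(10.42179 + 1.00286) = 3.380 km
H–K: √((-0.015·111.32)² + (-0.013·111.27)²) = √(2.78823 + 2.09239) = 2.209 km
H–L: √((0.007·111.32)² + (0.000·111.27)²) = √(0.60721 + 0.00000) = 0.779 km
I–J: √((-0.016·111.32)² + (0.023·111.27)²) = √(3.17239 + 6.54956) = 3.118 km
I–K: √((-0.002·111.32)² + (0.019·111.27)²) = √(0.04957 + 4.46955) = 2.126 km
I–L: √((0.020·111.32)² + (0.032·111.27)²) = √(4.95686 + 12.67816) = 4.199 km
J–K: √((0.014·111.32)² + (-0.004·111.27)²) = √(2.42886 + 0.19810) = 1.621 km
J–L: √((0.036·111.32)² + (0.009·111.27)²) = √(16.06022 + 1.00286) = 4.131 km
K–L: √((0.022·111.32)² + (0.013·111.27)²) = √(5.99780 + 2.09239) = 2.844 km
Closest pair: H–L at 0.779 km.

H and L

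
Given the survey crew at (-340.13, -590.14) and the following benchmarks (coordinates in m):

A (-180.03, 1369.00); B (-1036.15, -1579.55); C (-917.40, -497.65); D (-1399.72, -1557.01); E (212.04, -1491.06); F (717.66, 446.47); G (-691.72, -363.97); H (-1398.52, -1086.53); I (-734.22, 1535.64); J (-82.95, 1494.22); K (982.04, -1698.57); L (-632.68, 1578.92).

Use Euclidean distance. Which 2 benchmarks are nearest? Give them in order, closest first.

Distances from (-340.13, -590.14):
A: √((160.10)² + (1959.14)²) = √(25632.0100 + 3838229.5396) = 1965.67 m
B: √((-696.02)² + (-989.41)²) = √(484443.8404 + 978932.1481) = 1209.70 m
C: √((-577.27)² + (92.49)²) = √(333240.6529 + 8554.4001) = 584.63 m
D: √((-1059.59)² + (-966.87)²) = √(1122730.9681 + 934837.5969) = 1434.42 m
E: √((552.17)² + (-900.92)²) = √(304891.7089 + 811656.8464) = 1056.67 m
F: √((1057.79)² + (1036.61)²) = √(1118919.6841 + 1074560.2921) = 1481.04 m
G: √((-351.59)² + (226.17)²) = √(123615.5281 + 51152.8689) = 418.05 m
H: √((-1058.39)² + (-496.39)²) = √(1120189.3921 + 246403.0321) = 1169.01 m
I: √((-394.09)² + (2125.78)²) = √(155306.9281 + 4518940.6084) = 2162.00 m
J: √((257.18)² + (2084.36)²) = √(66141.5524 + 4344556.6096) = 2100.17 m
K: √((1322.17)² + (-1108.43)²) = √(1748133.5089 + 1228617.0649) = 1725.33 m
L: √((-292.55)² + (2169.06)²) = √(85585.5025 + 4704821.2836) = 2188.70 m
Sorted: G (418.05 m) < C (584.63 m) < E (1056.67 m) < H (1169.01 m) < …

G, C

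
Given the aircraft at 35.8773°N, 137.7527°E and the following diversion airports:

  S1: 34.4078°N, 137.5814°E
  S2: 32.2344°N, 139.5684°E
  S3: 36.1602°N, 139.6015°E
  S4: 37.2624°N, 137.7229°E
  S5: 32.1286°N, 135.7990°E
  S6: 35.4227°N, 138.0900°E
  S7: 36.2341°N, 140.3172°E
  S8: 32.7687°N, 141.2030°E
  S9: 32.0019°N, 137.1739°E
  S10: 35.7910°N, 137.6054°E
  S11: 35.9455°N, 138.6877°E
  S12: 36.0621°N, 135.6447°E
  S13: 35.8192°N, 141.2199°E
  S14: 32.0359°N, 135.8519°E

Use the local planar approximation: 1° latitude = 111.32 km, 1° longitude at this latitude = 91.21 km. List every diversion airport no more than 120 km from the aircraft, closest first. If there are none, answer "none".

S10, S6, S11

Distances from 35.8773°N, 137.7527°E:
S1: 164.3292 km
S2: 438.0403 km
S3: 171.5445 km
S4: 154.2133 km
S5: 453.7597 km
S6: 59.2239 km
S7: 237.2563 km
S8: 467.7472 km
S9: 434.6277 km
S10: 16.5166 km
S11: 85.6186 km
S12: 193.3681 km
S13: 316.3094 km
S14: 461.4333 km
Threshold 120 km: S10 (16.5166 km), S6 (59.2239 km), S11 (85.6186 km) are within range.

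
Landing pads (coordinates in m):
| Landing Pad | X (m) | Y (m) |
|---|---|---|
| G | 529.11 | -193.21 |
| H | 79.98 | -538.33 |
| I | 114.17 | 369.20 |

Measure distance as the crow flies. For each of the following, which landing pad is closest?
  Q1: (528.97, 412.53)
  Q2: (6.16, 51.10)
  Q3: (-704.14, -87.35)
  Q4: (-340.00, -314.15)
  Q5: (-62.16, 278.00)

Q1→I; Q2→I; Q3→H; Q4→H; Q5→I

Q1 at (528.97, 412.53):
  G: 605.74 m
  H: 1051.54 m
  I: 417.06 m
  → nearest: I (417.06 m)
Q2 at (6.16, 51.10):
  G: 577.20 m
  H: 594.03 m
  I: 335.94 m
  → nearest: I (335.94 m)
Q3 at (-704.14, -87.35):
  G: 1237.79 m
  H: 904.56 m
  I: 937.05 m
  → nearest: H (904.56 m)
Q4 at (-340.00, -314.15):
  G: 877.48 m
  H: 476.07 m
  I: 820.51 m
  → nearest: H (476.07 m)
Q5 at (-62.16, 278.00):
  G: 756.07 m
  H: 828.61 m
  I: 198.52 m
  → nearest: I (198.52 m)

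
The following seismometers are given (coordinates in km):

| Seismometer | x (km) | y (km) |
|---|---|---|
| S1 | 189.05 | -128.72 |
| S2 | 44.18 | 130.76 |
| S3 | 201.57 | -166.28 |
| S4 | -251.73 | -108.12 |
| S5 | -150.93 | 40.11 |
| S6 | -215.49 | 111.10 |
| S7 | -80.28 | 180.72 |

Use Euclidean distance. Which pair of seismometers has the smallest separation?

Pairwise distances:
S1–S2: 297.18 km
S1–S3: 39.59 km
S1–S4: 441.26 km
S1–S5: 379.59 km
S1–S6: 470.28 km
S1–S7: 410.23 km
S2–S3: 336.16 km
S2–S4: 380.30 km
S2–S5: 215.14 km
S2–S6: 260.41 km
S2–S7: 134.11 km
S3–S4: 457.02 km
S3–S5: 408.48 km
S3–S6: 500.88 km
S3–S7: 447.04 km
S4–S5: 179.26 km
S4–S6: 222.20 km
S4–S7: 335.89 km
S5–S6: 95.96 km
S5–S7: 157.36 km
S6–S7: 152.08 km
Closest pair: S1–S3 at 39.59 km.

S1 and S3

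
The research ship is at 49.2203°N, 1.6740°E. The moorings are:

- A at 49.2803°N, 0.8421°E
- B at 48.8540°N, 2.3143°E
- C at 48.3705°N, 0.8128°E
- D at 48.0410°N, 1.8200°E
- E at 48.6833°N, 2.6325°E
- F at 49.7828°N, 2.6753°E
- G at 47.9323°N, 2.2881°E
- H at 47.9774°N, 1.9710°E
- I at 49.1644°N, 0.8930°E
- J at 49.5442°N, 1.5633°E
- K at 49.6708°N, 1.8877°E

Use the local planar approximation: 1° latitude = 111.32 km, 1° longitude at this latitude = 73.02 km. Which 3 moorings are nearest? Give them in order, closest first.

J, K, I

Distances from 49.2203°N, 1.6740°E:
A: 61.1114 km
B: 62.0381 km
C: 113.5941 km
D: 131.7118 km
E: 92.0438 km
F: 96.2639 km
G: 150.2286 km
H: 140.0490 km
I: 57.3671 km
J: 36.9515 km
K: 52.5213 km
Sorted: J (36.9515 km) < K (52.5213 km) < I (57.3671 km) < A (61.1114 km) < B (62.0381 km) < …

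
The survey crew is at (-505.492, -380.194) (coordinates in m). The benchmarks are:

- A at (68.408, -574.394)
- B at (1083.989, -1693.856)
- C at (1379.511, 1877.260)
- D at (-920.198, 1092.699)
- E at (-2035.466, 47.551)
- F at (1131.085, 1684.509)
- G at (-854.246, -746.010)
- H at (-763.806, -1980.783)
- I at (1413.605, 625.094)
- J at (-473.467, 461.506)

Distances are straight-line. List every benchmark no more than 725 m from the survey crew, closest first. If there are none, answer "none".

Distances from (-505.492, -380.194):
A: √((573.900)² + (-194.200)²) = √(329361.21000 + 37713.64000) = 605.867 m
B: √((1589.481)² + (-1313.662)²) = √(2526449.84936 + 1725707.85024) = 2062.076 m
C: √((1885.003)² + (2257.454)²) = √(3553236.31001 + 5096098.56212) = 2940.975 m
D: √((-414.706)² + (1472.893)²) = √(171981.06644 + 2169413.78945) = 1530.162 m
E: √((-1529.974)² + (427.745)²) = √(2340820.44068 + 182965.78502) = 1588.643 m
F: √((1636.577)² + (2064.703)²) = √(2678384.27693 + 4262998.47821) = 2634.650 m
G: √((-348.754)² + (-365.816)²) = √(121629.35252 + 133821.34586) = 505.421 m
H: √((-258.314)² + (-1600.589)²) = √(66726.12260 + 2561885.14692) = 1621.299 m
I: √((1919.097)² + (1005.288)²) = √(3682933.29541 + 1010603.96294) = 2166.457 m
J: √((32.025)² + (841.700)²) = √(1025.60063 + 708458.89000) = 842.309 m
Threshold 725 m: G (505.421 m), A (605.867 m) are within range.

G, A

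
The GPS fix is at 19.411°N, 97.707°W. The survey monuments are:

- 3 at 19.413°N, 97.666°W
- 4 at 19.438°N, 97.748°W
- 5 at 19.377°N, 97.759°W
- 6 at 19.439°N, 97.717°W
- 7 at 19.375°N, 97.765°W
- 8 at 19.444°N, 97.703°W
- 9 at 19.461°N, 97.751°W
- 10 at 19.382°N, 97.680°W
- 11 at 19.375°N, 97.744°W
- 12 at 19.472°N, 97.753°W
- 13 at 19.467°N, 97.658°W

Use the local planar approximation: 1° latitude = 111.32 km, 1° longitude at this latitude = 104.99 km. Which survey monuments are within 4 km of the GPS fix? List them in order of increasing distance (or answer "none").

Distances from 19.411°N, 97.707°W:
3: 4.310 km
4: 5.250 km
5: 6.643 km
6: 3.289 km
7: 7.290 km
8: 3.697 km
9: 7.233 km
10: 4.296 km
11: 5.581 km
12: 8.333 km
13: 8.083 km
Threshold 4 km: 6 (3.289 km), 8 (3.697 km) are within range.

6, 8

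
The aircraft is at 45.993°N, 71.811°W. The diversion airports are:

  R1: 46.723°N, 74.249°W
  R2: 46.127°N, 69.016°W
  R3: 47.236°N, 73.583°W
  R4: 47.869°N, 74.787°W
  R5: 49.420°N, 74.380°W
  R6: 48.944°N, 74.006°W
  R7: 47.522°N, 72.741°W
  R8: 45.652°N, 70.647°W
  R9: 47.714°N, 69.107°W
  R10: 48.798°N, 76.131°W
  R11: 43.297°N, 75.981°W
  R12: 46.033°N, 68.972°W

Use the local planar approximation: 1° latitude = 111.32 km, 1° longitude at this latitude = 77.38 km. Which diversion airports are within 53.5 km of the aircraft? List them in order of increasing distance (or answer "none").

Distances from 45.993°N, 71.811°W:
R1: √((0.730·111.32)² + (-2.438·77.38)²) = √(6603.77268 + 35589.74312) = 205.411 km
R2: √((0.134·111.32)² + (2.795·77.38)²) = √(222.51331 + 46775.78398) = 216.791 km
R3: √((1.243·111.32)² + (-1.772·77.38)²) = √(19146.46722 + 18801.17041) = 194.802 km
R4: √((1.876·111.32)² + (-2.976·77.38)²) = √(43612.60855 + 53030.20482) = 310.874 km
R5: √((3.427·111.32)² + (-2.569·77.38)²) = √(145537.39736 + 39517.15399) = 430.180 km
R6: √((2.951·111.32)² + (-2.195·77.38)²) = √(107915.74527 + 28848.71677) = 369.817 km
R7: √((1.529·111.32)² + (-0.930·77.38)²) = √(28970.85858 + 5178.73094) = 184.796 km
R8: √((-0.341·111.32)² + (1.164·77.38)²) = √(1440.97071 + 8112.66254) = 97.743 km
R9: √((1.721·111.32)² + (2.704·77.38)²) = √(36703.55544 + 43779.50283) = 283.695 km
R10: √((2.805·111.32)² + (-4.320·77.38)²) = √(97501.68621 + 111744.18810) = 457.434 km
R11: √((-2.696·111.32)² + (-4.170·77.38)²) = √(90071.24609 + 104118.89749) = 440.670 km
R12: √((0.040·111.32)² + (2.839·77.38)²) = √(19.82743 + 48260.10204) = 219.727 km
Threshold 53.5 km: none within range.

none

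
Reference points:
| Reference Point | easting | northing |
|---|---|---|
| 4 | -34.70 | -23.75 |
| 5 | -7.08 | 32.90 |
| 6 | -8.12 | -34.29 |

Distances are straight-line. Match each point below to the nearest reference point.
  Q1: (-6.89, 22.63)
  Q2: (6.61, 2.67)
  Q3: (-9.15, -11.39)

Q1 at (-6.89, 22.63):
  4: √((-27.81)² + (-46.38)²) = √(773.3961 + 2151.1044) = 54.08
  5: √((-0.19)² + (10.27)²) = √(0.0361 + 105.4729) = 10.27
  6: √((-1.23)² + (-56.92)²) = √(1.5129 + 3239.8864) = 56.93
  → nearest: 5 (10.27)
Q2 at (6.61, 2.67):
  4: √((-41.31)² + (-26.42)²) = √(1706.5161 + 698.0164) = 49.04
  5: √((-13.69)² + (30.23)²) = √(187.4161 + 913.8529) = 33.19
  6: √((-14.73)² + (-36.96)²) = √(216.9729 + 1366.0416) = 39.79
  → nearest: 5 (33.19)
Q3 at (-9.15, -11.39):
  4: √((-25.55)² + (-12.36)²) = √(652.8025 + 152.7696) = 28.38
  5: √((2.07)² + (44.29)²) = √(4.2849 + 1961.6041) = 44.34
  6: √((1.03)² + (-22.90)²) = √(1.0609 + 524.4100) = 22.92
  → nearest: 6 (22.92)

Q1→5; Q2→5; Q3→6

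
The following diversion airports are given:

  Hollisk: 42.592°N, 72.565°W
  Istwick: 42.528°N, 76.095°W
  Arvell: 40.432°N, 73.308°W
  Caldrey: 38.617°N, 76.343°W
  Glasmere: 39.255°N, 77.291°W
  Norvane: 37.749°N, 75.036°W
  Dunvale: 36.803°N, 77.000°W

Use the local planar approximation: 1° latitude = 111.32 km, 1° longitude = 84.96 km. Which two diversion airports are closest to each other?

Pairwise distances:
Hollisk–Istwick: 299.993 km
Hollisk–Arvell: 248.599 km
Hollisk–Caldrey: 546.654 km
Hollisk–Glasmere: 547.003 km
Hollisk–Norvane: 578.556 km
Hollisk–Dunvale: 746.504 km
Istwick–Arvell: 332.427 km
Istwick–Caldrey: 435.882 km
Istwick–Glasmere: 378.254 km
Istwick–Norvane: 539.553 km
Istwick–Dunvale: 641.928 km
Arvell–Caldrey: 327.584 km
Arvell–Glasmere: 362.876 km
Arvell–Norvane: 332.803 km
Arvell–Dunvale: 511.459 km
Caldrey–Glasmere: 107.383 km
Caldrey–Norvane: 147.197 km
Caldrey–Dunvale: 209.507 km
Glasmere–Norvane: 254.579 km
Glasmere–Dunvale: 274.074 km
Norvane–Dunvale: 197.314 km
Closest pair: Caldrey–Glasmere at 107.383 km.

Caldrey and Glasmere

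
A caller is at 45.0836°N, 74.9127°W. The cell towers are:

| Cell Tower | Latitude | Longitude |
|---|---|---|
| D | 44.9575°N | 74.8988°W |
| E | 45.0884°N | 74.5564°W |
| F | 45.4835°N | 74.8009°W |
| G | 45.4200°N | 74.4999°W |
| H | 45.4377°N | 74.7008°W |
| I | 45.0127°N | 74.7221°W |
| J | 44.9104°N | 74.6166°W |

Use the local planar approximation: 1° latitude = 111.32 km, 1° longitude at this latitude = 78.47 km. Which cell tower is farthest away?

G

Distances from 45.0836°N, 74.9127°W:
D: √((-0.1261·111.32)² + (0.0139·78.47)²) = √(197.050059 + 1.189698) = 14.0798 km
E: √((0.0048·111.32)² + (0.3563·78.47)²) = √(0.285515 + 781.697908) = 27.9640 km
F: √((0.3999·111.32)² + (0.1118·78.47)²) = √(1981.751537 + 76.964582) = 45.3731 km
G: √((0.3364·111.32)² + (0.4128·78.47)²) = √(1402.356299 + 1049.268614) = 49.5139 km
H: √((0.3541·111.32)² + (0.2119·78.47)²) = √(1553.811205 + 276.483500) = 42.7819 km
I: √((-0.0709·111.32)² + (0.1906·78.47)²) = √(62.292945 + 223.693363) = 16.9111 km
J: √((-0.1732·111.32)² + (0.2961·78.47)²) = √(371.742462 + 539.863691) = 30.1928 km
Maximum: G at 49.5139 km.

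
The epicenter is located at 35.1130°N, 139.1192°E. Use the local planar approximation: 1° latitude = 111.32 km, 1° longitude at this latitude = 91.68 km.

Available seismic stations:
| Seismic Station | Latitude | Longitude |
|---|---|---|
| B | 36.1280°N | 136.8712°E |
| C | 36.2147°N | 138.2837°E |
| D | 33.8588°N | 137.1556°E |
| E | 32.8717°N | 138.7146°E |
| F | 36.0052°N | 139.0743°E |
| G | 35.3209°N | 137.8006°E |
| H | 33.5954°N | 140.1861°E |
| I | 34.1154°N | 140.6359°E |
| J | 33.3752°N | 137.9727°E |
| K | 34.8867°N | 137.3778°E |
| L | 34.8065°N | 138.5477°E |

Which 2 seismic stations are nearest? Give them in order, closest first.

L, F

Distances from 35.1130°N, 139.1192°E:
B: √((1.0150·111.32)² + (-2.2480·91.68)²) = √(12766.694904 + 42475.825019) = 235.0373 km
C: √((1.1017·111.32)² + (-0.8355·91.68)²) = √(15040.874730 + 5867.351650) = 144.5968 km
D: √((-1.2542·111.32)² + (-1.9636·91.68)²) = √(19493.058593 + 32408.225802) = 227.8185 km
E: √((-2.2413·111.32)² + (-0.4046·91.68)²) = √(62251.006486 + 1375.944657) = 252.2438 km
F: √((0.8922·111.32)² + (-0.0449·91.68)²) = √(9864.403603 + 16.945012) = 99.4050 km
G: √((0.2079·111.32)² + (-1.3186·91.68)²) = √(535.618260 + 14614.210282) = 123.0846 km
H: √((-1.5176·111.32)² + (1.0669·91.68)²) = √(28540.464109 + 9567.459655) = 195.2125 km
I: √((-0.9976·111.32)² + (1.5167·91.68)²) = √(12332.731495 + 19335.196175) = 177.9548 km
J: √((-1.7378·111.32)² + (-1.1465·91.68)²) = √(37423.636066 + 11048.347548) = 220.1635 km
K: √((-0.2263·111.32)² + (-1.7414·91.68)²) = √(634.622555 + 25488.618056) = 161.6269 km
L: √((-0.3065·111.32)² + (-0.5715·91.68)²) = √(1164.145739 + 2745.248600) = 62.5251 km
Sorted: L (62.5251 km) < F (99.4050 km) < G (123.0846 km) < C (144.5968 km) < …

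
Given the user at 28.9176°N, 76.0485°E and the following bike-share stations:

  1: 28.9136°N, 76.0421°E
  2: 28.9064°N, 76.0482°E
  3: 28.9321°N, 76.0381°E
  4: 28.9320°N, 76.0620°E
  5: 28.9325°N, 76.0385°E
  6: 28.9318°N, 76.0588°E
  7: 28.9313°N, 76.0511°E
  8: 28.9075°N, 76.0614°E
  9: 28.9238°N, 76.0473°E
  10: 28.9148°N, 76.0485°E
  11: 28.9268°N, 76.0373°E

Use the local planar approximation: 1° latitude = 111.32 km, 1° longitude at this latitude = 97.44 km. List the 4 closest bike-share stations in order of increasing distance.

Distances from 28.9176°N, 76.0485°E:
1: 0.7663 km
2: 1.2471 km
3: 1.9059 km
4: 2.0736 km
5: 1.9237 km
6: 1.8724 km
7: 1.5460 km
8: 1.6864 km
9: 0.7000 km
10: 0.3117 km
11: 1.4966 km
Sorted: 10 (0.3117 km) < 9 (0.7000 km) < 1 (0.7663 km) < 2 (1.2471 km) < 11 (1.4966 km) < 7 (1.5460 km) < …

10, 9, 1, 2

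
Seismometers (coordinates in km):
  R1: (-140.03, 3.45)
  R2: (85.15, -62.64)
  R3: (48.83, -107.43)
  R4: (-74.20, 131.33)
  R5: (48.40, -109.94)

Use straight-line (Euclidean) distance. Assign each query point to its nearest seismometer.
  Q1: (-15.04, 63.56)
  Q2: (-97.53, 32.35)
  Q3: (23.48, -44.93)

Q1→R4; Q2→R1; Q3→R2

Q1 at (-15.04, 63.56):
  R1: √((-124.99)² + (-60.11)²) = √(15622.5001 + 3613.2121) = 138.69 km
  R2: √((100.19)² + (-126.20)²) = √(10038.0361 + 15926.4400) = 161.13 km
  R3: √((63.87)² + (-170.99)²) = √(4079.3769 + 29237.5801) = 182.53 km
  R4: √((-59.16)² + (67.77)²) = √(3499.9056 + 4592.7729) = 89.96 km
  R5: √((63.44)² + (-173.50)²) = √(4024.6336 + 30102.2500) = 184.73 km
  → nearest: R4 (89.96 km)
Q2 at (-97.53, 32.35):
  R1: √((-42.50)² + (-28.90)²) = √(1806.2500 + 835.2100) = 51.40 km
  R2: √((182.68)² + (-94.99)²) = √(33371.9824 + 9023.1001) = 205.90 km
  R3: √((146.36)² + (-139.78)²) = √(21421.2496 + 19538.4484) = 202.39 km
  R4: √((23.33)² + (98.98)²) = √(544.2889 + 9797.0404) = 101.69 km
  R5: √((145.93)² + (-142.29)²) = √(21295.5649 + 20246.4441) = 203.82 km
  → nearest: R1 (51.40 km)
Q3 at (23.48, -44.93):
  R1: √((-163.51)² + (48.38)²) = √(26735.5201 + 2340.6244) = 170.52 km
  R2: √((61.67)² + (-17.71)²) = √(3803.1889 + 313.6441) = 64.16 km
  R3: √((25.35)² + (-62.50)²) = √(642.6225 + 3906.2500) = 67.45 km
  R4: √((-97.68)² + (176.26)²) = √(9541.3824 + 31067.5876) = 201.52 km
  R5: √((24.92)² + (-65.01)²) = √(621.0064 + 4226.3001) = 69.62 km
  → nearest: R2 (64.16 km)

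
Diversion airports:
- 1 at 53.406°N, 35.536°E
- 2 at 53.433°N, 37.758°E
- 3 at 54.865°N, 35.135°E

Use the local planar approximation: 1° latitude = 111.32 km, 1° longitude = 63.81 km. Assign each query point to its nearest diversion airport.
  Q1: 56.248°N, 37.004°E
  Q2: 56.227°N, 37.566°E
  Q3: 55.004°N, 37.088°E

Q1 at 56.248°N, 37.004°E:
  1: 329.948 km
  2: 317.038 km
  3: 194.745 km
  → nearest: 3 (194.745 km)
Q2 at 56.227°N, 37.566°E:
  1: 339.700 km
  2: 311.269 km
  3: 216.912 km
  → nearest: 3 (216.912 km)
Q3 at 55.004°N, 37.088°E:
  1: 203.598 km
  2: 180.034 km
  3: 125.578 km
  → nearest: 3 (125.578 km)

Q1→3; Q2→3; Q3→3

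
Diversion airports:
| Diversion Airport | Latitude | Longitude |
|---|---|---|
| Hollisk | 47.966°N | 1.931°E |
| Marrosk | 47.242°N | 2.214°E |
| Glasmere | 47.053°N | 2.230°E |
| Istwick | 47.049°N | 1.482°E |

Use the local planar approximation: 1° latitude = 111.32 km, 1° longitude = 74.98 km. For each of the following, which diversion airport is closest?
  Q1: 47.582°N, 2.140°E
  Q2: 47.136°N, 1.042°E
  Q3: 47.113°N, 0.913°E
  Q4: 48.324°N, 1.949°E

Q1→Marrosk; Q2→Istwick; Q3→Istwick; Q4→Hollisk

Q1 at 47.582°N, 2.140°E:
  Hollisk: 45.529 km
  Marrosk: 38.253 km
  Glasmere: 59.274 km
  Istwick: 77.166 km
  → nearest: Marrosk (38.253 km)
Q2 at 47.136°N, 1.042°E:
  Hollisk: 113.930 km
  Marrosk: 88.665 km
  Glasmere: 89.554 km
  Istwick: 34.383 km
  → nearest: Istwick (34.383 km)
Q3 at 47.113°N, 0.913°E:
  Hollisk: 121.831 km
  Marrosk: 98.600 km
  Glasmere: 98.974 km
  Istwick: 43.254 km
  → nearest: Istwick (43.254 km)
Q4 at 48.324°N, 1.949°E:
  Hollisk: 39.875 km
  Marrosk: 122.076 km
  Glasmere: 143.048 km
  Istwick: 146.188 km
  → nearest: Hollisk (39.875 km)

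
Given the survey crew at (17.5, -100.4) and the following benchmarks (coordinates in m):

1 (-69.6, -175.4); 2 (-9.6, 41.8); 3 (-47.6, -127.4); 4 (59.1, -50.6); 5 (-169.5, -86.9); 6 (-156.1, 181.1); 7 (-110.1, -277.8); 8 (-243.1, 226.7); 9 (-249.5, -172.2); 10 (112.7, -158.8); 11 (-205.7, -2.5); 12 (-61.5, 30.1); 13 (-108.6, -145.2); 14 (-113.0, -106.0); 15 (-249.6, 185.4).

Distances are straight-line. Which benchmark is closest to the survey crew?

Distances from (17.5, -100.4):
1: √((-87.1)² + (-75.0)²) = √(7586.410 + 5625.000) = 114.9 m
2: √((-27.1)² + (142.2)²) = √(734.410 + 20220.840) = 144.8 m
3: √((-65.1)² + (-27.0)²) = √(4238.010 + 729.000) = 70.5 m
4: √((41.6)² + (49.8)²) = √(1730.560 + 2480.040) = 64.9 m
5: √((-187.0)² + (13.5)²) = √(34969.000 + 182.250) = 187.5 m
6: √((-173.6)² + (281.5)²) = √(30136.960 + 79242.250) = 330.7 m
7: √((-127.6)² + (-177.4)²) = √(16281.760 + 31470.760) = 218.5 m
8: √((-260.6)² + (327.1)²) = √(67912.360 + 106994.410) = 418.2 m
9: √((-267.0)² + (-71.8)²) = √(71289.000 + 5155.240) = 276.5 m
10: √((95.2)² + (-58.4)²) = √(9063.040 + 3410.560) = 111.7 m
11: √((-223.2)² + (97.9)²) = √(49818.240 + 9584.410) = 243.7 m
12: √((-79.0)² + (130.5)²) = √(6241.000 + 17030.250) = 152.5 m
13: √((-126.1)² + (-44.8)²) = √(15901.210 + 2007.040) = 133.8 m
14: √((-130.5)² + (-5.6)²) = √(17030.250 + 31.360) = 130.6 m
15: √((-267.1)² + (285.8)²) = √(71342.410 + 81681.640) = 391.2 m
Minimum: 4 at 64.9 m.

4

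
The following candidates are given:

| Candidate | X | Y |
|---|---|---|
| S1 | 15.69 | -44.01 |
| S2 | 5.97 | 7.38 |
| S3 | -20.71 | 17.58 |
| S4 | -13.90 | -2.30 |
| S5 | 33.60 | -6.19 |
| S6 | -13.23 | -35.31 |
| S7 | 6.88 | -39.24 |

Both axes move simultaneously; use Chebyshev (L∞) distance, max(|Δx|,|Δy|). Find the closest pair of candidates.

Pairwise distances:
S1–S2: 51.39
S1–S3: 61.59
S1–S4: 41.71
S1–S5: 37.82
S1–S6: 28.92
S1–S7: 8.81
S2–S3: 26.68
S2–S4: 19.87
S2–S5: 27.63
S2–S6: 42.69
S2–S7: 46.62
S3–S4: 19.88
S3–S5: 54.31
S3–S6: 52.89
S3–S7: 56.82
S4–S5: 47.50
S4–S6: 33.01
S4–S7: 36.94
S5–S6: 46.83
S5–S7: 33.05
S6–S7: 20.11
Closest pair: S1–S7 at 8.81.

S1 and S7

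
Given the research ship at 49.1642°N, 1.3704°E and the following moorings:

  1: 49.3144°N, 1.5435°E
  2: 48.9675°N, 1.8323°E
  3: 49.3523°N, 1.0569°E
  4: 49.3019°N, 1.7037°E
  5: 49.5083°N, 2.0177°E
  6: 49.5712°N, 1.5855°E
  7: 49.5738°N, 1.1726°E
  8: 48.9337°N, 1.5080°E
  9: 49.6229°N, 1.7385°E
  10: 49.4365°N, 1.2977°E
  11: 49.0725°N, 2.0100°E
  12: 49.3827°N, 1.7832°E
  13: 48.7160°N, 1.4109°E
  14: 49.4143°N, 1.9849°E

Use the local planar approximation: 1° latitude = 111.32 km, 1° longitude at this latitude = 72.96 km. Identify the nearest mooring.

Distances from 49.1642°N, 1.3704°E:
1: √((0.1502·111.32)² + (0.1731·72.96)²) = √(279.567228 + 159.501138) = 20.9540 km
2: √((-0.1967·111.32)² + (0.4619·72.96)²) = √(479.463018 + 1135.705098) = 40.1892 km
3: √((0.1881·111.32)² + (-0.3135·72.96)²) = √(438.453949 + 523.172299) = 31.0101 km
4: √((0.1377·111.32)² + (0.3333·72.96)²) = √(234.971006 + 591.344113) = 28.7457 km
5: √((0.3441·111.32)² + (0.6473·72.96)²) = √(1467.289266 + 2230.390285) = 60.8085 km
6: √((0.4070·111.32)² + (0.2151·72.96)²) = √(2052.745996 + 246.292094) = 47.9483 km
7: √((0.4096·111.32)² + (-0.1978·72.96)²) = √(2079.056497 + 208.267846) = 47.8260 km
8: √((-0.2305·111.32)² + (0.1376·72.96)²) = √(658.397624 + 100.787464) = 27.5533 km
9: √((0.4587·111.32)² + (0.3681·72.96)²) = √(2607.377272 + 721.275674) = 57.6945 km
10: √((0.2723·111.32)² + (-0.0727·72.96)²) = √(918.843776 + 28.134453) = 30.7730 km
11: √((-0.0917·111.32)² + (0.6396·72.96)²) = √(104.204162 + 2177.642384) = 47.7687 km
12: √((0.2185·111.32)² + (0.4128·72.96)²) = √(591.628760 + 907.087178) = 38.7133 km
13: √((-0.4482·111.32)² + (0.0405·72.96)²) = √(2489.373716 + 8.731316) = 49.9810 km
14: √((0.2501·111.32)² + (0.6145·72.96)²) = √(775.128631 + 2010.080383) = 52.7751 km
Minimum: 1 at 20.9540 km.

1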